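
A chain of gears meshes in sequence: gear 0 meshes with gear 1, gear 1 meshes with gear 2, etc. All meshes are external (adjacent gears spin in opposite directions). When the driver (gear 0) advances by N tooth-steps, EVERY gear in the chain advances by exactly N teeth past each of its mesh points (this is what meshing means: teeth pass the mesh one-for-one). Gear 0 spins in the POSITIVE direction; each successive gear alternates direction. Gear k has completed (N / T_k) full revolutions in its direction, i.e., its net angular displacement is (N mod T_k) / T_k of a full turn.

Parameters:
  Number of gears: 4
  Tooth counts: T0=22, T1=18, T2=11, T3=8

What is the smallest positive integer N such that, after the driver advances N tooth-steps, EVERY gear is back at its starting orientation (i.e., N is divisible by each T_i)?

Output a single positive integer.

Answer: 792

Derivation:
Gear k returns to start when N is a multiple of T_k.
All gears at start simultaneously when N is a common multiple of [22, 18, 11, 8]; the smallest such N is lcm(22, 18, 11, 8).
Start: lcm = T0 = 22
Fold in T1=18: gcd(22, 18) = 2; lcm(22, 18) = 22 * 18 / 2 = 396 / 2 = 198
Fold in T2=11: gcd(198, 11) = 11; lcm(198, 11) = 198 * 11 / 11 = 2178 / 11 = 198
Fold in T3=8: gcd(198, 8) = 2; lcm(198, 8) = 198 * 8 / 2 = 1584 / 2 = 792
Full cycle length = 792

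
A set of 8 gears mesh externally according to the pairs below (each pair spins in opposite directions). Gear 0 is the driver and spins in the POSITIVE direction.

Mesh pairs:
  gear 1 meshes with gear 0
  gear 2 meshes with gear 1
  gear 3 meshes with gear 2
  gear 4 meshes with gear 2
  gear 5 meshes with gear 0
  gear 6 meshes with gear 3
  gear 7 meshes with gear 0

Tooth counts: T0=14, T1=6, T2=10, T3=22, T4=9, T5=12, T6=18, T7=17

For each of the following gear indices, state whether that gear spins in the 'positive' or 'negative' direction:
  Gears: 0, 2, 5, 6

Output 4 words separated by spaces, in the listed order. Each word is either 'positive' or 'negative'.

Answer: positive positive negative positive

Derivation:
Gear 0 (driver): positive (depth 0)
  gear 1: meshes with gear 0 -> depth 1 -> negative (opposite of gear 0)
  gear 2: meshes with gear 1 -> depth 2 -> positive (opposite of gear 1)
  gear 3: meshes with gear 2 -> depth 3 -> negative (opposite of gear 2)
  gear 4: meshes with gear 2 -> depth 3 -> negative (opposite of gear 2)
  gear 5: meshes with gear 0 -> depth 1 -> negative (opposite of gear 0)
  gear 6: meshes with gear 3 -> depth 4 -> positive (opposite of gear 3)
  gear 7: meshes with gear 0 -> depth 1 -> negative (opposite of gear 0)
Queried indices 0, 2, 5, 6 -> positive, positive, negative, positive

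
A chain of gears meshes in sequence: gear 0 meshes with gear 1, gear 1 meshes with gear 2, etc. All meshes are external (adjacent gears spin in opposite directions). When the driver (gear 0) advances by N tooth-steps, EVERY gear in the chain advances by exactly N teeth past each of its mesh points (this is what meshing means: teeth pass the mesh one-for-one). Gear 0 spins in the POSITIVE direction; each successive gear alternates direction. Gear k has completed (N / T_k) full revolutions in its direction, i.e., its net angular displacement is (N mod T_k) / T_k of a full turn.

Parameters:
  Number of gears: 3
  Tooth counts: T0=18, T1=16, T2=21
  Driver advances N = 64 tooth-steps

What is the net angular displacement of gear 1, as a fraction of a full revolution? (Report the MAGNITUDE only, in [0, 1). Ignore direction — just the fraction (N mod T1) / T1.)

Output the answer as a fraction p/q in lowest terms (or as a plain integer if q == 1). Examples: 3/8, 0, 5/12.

Answer: 0

Derivation:
Chain of 3 gears, tooth counts: [18, 16, 21]
  gear 0: T0=18, direction=positive, advance = 64 mod 18 = 10 teeth = 10/18 turn
  gear 1: T1=16, direction=negative, advance = 64 mod 16 = 0 teeth = 0/16 turn
  gear 2: T2=21, direction=positive, advance = 64 mod 21 = 1 teeth = 1/21 turn
Gear 1: 64 mod 16 = 0
Fraction = 0 / 16 = 0/1 (gcd(0,16)=16) = 0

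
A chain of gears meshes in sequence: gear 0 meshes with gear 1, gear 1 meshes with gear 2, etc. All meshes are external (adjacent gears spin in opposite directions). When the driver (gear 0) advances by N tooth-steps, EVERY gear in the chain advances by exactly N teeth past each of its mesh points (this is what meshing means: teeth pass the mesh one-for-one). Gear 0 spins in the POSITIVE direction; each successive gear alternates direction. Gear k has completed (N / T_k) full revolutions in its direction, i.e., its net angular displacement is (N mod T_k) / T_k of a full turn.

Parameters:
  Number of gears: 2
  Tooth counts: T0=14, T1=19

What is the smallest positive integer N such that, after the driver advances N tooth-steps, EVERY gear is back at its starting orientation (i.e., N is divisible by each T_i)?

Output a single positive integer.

Gear k returns to start when N is a multiple of T_k.
All gears at start simultaneously when N is a common multiple of [14, 19]; the smallest such N is lcm(14, 19).
Start: lcm = T0 = 14
Fold in T1=19: gcd(14, 19) = 1; lcm(14, 19) = 14 * 19 / 1 = 266 / 1 = 266
Full cycle length = 266

Answer: 266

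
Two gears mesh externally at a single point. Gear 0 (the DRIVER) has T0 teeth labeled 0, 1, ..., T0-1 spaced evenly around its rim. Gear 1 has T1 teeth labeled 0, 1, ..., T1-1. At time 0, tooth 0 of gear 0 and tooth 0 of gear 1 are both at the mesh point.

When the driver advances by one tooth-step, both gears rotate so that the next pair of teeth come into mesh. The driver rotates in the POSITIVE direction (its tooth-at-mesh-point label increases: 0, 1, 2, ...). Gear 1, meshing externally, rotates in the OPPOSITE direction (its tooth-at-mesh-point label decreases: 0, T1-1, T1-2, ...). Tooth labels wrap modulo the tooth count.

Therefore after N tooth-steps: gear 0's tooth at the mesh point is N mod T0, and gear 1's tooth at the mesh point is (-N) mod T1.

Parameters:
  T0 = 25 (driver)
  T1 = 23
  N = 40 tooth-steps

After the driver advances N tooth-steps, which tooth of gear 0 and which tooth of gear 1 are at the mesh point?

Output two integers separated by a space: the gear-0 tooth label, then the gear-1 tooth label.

Answer: 15 6

Derivation:
Gear 0 (driver, T0=25): tooth at mesh = N mod T0
  40 = 1 * 25 + 15, so 40 mod 25 = 15
  gear 0 tooth = 15
Gear 1 (driven, T1=23): tooth at mesh = (-N) mod T1
  40 = 1 * 23 + 17, so 40 mod 23 = 17
  (-40) mod 23 = (-17) mod 23 = 23 - 17 = 6
Mesh after 40 steps: gear-0 tooth 15 meets gear-1 tooth 6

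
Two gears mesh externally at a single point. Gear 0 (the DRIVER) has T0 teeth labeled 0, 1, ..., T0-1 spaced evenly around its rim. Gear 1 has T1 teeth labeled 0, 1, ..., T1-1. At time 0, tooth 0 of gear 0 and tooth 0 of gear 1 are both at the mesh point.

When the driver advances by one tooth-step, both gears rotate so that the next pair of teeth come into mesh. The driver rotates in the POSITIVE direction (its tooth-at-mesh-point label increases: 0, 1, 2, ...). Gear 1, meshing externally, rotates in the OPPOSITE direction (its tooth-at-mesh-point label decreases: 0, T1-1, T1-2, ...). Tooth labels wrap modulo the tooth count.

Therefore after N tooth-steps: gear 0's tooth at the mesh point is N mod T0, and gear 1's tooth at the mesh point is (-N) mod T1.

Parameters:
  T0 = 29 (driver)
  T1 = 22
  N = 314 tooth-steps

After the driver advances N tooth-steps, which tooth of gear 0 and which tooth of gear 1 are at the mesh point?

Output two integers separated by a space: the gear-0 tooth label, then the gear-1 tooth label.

Answer: 24 16

Derivation:
Gear 0 (driver, T0=29): tooth at mesh = N mod T0
  314 = 10 * 29 + 24, so 314 mod 29 = 24
  gear 0 tooth = 24
Gear 1 (driven, T1=22): tooth at mesh = (-N) mod T1
  314 = 14 * 22 + 6, so 314 mod 22 = 6
  (-314) mod 22 = (-6) mod 22 = 22 - 6 = 16
Mesh after 314 steps: gear-0 tooth 24 meets gear-1 tooth 16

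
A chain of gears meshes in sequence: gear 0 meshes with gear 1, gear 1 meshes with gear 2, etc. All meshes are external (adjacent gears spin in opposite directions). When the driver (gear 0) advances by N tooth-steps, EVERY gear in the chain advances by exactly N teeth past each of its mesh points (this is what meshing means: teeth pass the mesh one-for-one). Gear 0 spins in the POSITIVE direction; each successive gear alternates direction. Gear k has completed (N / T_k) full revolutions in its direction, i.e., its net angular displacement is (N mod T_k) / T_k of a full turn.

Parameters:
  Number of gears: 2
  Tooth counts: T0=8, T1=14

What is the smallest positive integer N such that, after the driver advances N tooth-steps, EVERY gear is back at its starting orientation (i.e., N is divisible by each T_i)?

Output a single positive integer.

Gear k returns to start when N is a multiple of T_k.
All gears at start simultaneously when N is a common multiple of [8, 14]; the smallest such N is lcm(8, 14).
Start: lcm = T0 = 8
Fold in T1=14: gcd(8, 14) = 2; lcm(8, 14) = 8 * 14 / 2 = 112 / 2 = 56
Full cycle length = 56

Answer: 56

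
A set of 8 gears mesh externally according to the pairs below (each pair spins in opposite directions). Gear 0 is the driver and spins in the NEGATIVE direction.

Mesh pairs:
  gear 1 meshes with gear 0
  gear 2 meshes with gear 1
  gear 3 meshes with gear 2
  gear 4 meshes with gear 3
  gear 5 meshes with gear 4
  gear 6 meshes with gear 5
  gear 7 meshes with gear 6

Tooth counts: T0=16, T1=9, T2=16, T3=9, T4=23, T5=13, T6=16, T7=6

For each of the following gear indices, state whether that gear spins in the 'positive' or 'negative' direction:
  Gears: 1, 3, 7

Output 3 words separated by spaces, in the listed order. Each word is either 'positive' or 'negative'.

Answer: positive positive positive

Derivation:
Gear 0 (driver): negative (depth 0)
  gear 1: meshes with gear 0 -> depth 1 -> positive (opposite of gear 0)
  gear 2: meshes with gear 1 -> depth 2 -> negative (opposite of gear 1)
  gear 3: meshes with gear 2 -> depth 3 -> positive (opposite of gear 2)
  gear 4: meshes with gear 3 -> depth 4 -> negative (opposite of gear 3)
  gear 5: meshes with gear 4 -> depth 5 -> positive (opposite of gear 4)
  gear 6: meshes with gear 5 -> depth 6 -> negative (opposite of gear 5)
  gear 7: meshes with gear 6 -> depth 7 -> positive (opposite of gear 6)
Queried indices 1, 3, 7 -> positive, positive, positive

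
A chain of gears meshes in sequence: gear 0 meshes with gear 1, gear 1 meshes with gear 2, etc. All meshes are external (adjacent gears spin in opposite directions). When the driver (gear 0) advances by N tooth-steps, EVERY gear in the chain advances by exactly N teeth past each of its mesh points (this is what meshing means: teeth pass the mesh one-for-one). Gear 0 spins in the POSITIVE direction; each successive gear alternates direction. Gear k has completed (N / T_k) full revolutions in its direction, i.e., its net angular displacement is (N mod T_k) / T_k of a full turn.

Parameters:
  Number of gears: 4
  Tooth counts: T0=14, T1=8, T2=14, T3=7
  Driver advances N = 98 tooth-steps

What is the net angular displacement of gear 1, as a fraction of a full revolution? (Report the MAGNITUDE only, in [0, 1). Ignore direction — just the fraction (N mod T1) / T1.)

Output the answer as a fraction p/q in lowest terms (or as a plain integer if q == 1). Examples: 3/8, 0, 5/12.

Answer: 1/4

Derivation:
Chain of 4 gears, tooth counts: [14, 8, 14, 7]
  gear 0: T0=14, direction=positive, advance = 98 mod 14 = 0 teeth = 0/14 turn
  gear 1: T1=8, direction=negative, advance = 98 mod 8 = 2 teeth = 2/8 turn
  gear 2: T2=14, direction=positive, advance = 98 mod 14 = 0 teeth = 0/14 turn
  gear 3: T3=7, direction=negative, advance = 98 mod 7 = 0 teeth = 0/7 turn
Gear 1: 98 mod 8 = 2
Fraction = 2 / 8 = 1/4 (gcd(2,8)=2) = 1/4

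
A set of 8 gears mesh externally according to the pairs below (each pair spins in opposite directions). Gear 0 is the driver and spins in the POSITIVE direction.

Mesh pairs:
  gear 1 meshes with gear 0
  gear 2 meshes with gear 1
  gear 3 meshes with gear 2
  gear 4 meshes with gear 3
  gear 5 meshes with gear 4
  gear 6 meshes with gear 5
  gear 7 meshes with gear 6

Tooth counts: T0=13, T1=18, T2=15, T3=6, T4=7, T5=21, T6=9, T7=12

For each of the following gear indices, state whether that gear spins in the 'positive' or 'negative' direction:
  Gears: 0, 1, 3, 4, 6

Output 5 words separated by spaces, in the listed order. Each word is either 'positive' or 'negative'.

Gear 0 (driver): positive (depth 0)
  gear 1: meshes with gear 0 -> depth 1 -> negative (opposite of gear 0)
  gear 2: meshes with gear 1 -> depth 2 -> positive (opposite of gear 1)
  gear 3: meshes with gear 2 -> depth 3 -> negative (opposite of gear 2)
  gear 4: meshes with gear 3 -> depth 4 -> positive (opposite of gear 3)
  gear 5: meshes with gear 4 -> depth 5 -> negative (opposite of gear 4)
  gear 6: meshes with gear 5 -> depth 6 -> positive (opposite of gear 5)
  gear 7: meshes with gear 6 -> depth 7 -> negative (opposite of gear 6)
Queried indices 0, 1, 3, 4, 6 -> positive, negative, negative, positive, positive

Answer: positive negative negative positive positive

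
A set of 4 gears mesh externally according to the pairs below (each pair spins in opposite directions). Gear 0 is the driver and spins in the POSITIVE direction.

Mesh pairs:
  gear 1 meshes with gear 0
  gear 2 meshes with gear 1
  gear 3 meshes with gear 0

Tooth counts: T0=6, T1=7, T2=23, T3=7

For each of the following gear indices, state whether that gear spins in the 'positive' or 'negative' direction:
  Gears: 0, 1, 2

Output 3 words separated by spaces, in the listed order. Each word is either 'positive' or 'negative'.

Answer: positive negative positive

Derivation:
Gear 0 (driver): positive (depth 0)
  gear 1: meshes with gear 0 -> depth 1 -> negative (opposite of gear 0)
  gear 2: meshes with gear 1 -> depth 2 -> positive (opposite of gear 1)
  gear 3: meshes with gear 0 -> depth 1 -> negative (opposite of gear 0)
Queried indices 0, 1, 2 -> positive, negative, positive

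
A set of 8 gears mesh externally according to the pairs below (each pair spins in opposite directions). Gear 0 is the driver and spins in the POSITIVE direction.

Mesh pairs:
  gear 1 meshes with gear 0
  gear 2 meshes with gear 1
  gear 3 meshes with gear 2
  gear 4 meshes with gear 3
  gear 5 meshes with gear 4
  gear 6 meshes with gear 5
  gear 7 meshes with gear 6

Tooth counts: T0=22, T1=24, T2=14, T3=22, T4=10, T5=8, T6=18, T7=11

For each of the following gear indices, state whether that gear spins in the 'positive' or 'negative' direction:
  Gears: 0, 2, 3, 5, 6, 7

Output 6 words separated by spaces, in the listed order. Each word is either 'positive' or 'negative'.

Gear 0 (driver): positive (depth 0)
  gear 1: meshes with gear 0 -> depth 1 -> negative (opposite of gear 0)
  gear 2: meshes with gear 1 -> depth 2 -> positive (opposite of gear 1)
  gear 3: meshes with gear 2 -> depth 3 -> negative (opposite of gear 2)
  gear 4: meshes with gear 3 -> depth 4 -> positive (opposite of gear 3)
  gear 5: meshes with gear 4 -> depth 5 -> negative (opposite of gear 4)
  gear 6: meshes with gear 5 -> depth 6 -> positive (opposite of gear 5)
  gear 7: meshes with gear 6 -> depth 7 -> negative (opposite of gear 6)
Queried indices 0, 2, 3, 5, 6, 7 -> positive, positive, negative, negative, positive, negative

Answer: positive positive negative negative positive negative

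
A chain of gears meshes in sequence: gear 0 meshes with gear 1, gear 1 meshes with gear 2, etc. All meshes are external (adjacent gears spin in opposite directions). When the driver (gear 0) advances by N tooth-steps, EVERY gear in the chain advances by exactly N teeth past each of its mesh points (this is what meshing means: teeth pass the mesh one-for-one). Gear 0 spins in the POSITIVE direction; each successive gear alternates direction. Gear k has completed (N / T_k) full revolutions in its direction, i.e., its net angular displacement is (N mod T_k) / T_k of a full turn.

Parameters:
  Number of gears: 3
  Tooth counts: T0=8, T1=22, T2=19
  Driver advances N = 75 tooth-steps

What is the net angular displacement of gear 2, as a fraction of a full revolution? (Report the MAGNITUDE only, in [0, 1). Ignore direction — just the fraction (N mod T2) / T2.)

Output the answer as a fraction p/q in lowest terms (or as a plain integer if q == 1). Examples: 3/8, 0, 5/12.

Answer: 18/19

Derivation:
Chain of 3 gears, tooth counts: [8, 22, 19]
  gear 0: T0=8, direction=positive, advance = 75 mod 8 = 3 teeth = 3/8 turn
  gear 1: T1=22, direction=negative, advance = 75 mod 22 = 9 teeth = 9/22 turn
  gear 2: T2=19, direction=positive, advance = 75 mod 19 = 18 teeth = 18/19 turn
Gear 2: 75 mod 19 = 18
Fraction = 18 / 19 = 18/19 (gcd(18,19)=1) = 18/19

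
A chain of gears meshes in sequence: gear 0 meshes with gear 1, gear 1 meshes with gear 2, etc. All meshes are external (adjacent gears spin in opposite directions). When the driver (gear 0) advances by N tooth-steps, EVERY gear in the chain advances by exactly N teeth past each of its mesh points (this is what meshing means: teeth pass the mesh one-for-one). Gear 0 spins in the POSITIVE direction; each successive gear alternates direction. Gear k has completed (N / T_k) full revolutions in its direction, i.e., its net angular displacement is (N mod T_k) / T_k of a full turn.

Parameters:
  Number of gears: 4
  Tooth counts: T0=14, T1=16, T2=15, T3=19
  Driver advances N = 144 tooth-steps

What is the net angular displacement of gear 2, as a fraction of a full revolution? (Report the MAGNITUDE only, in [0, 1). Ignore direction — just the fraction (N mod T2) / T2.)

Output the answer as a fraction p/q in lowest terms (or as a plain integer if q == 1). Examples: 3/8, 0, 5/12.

Chain of 4 gears, tooth counts: [14, 16, 15, 19]
  gear 0: T0=14, direction=positive, advance = 144 mod 14 = 4 teeth = 4/14 turn
  gear 1: T1=16, direction=negative, advance = 144 mod 16 = 0 teeth = 0/16 turn
  gear 2: T2=15, direction=positive, advance = 144 mod 15 = 9 teeth = 9/15 turn
  gear 3: T3=19, direction=negative, advance = 144 mod 19 = 11 teeth = 11/19 turn
Gear 2: 144 mod 15 = 9
Fraction = 9 / 15 = 3/5 (gcd(9,15)=3) = 3/5

Answer: 3/5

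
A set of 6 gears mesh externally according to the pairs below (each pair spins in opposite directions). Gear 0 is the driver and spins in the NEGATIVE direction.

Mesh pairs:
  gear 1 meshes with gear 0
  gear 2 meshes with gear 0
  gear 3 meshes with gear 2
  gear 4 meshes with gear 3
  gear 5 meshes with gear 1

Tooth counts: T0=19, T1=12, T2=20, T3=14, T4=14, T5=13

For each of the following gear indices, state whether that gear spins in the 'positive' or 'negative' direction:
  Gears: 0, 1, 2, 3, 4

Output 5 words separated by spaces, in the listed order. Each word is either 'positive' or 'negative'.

Answer: negative positive positive negative positive

Derivation:
Gear 0 (driver): negative (depth 0)
  gear 1: meshes with gear 0 -> depth 1 -> positive (opposite of gear 0)
  gear 2: meshes with gear 0 -> depth 1 -> positive (opposite of gear 0)
  gear 3: meshes with gear 2 -> depth 2 -> negative (opposite of gear 2)
  gear 4: meshes with gear 3 -> depth 3 -> positive (opposite of gear 3)
  gear 5: meshes with gear 1 -> depth 2 -> negative (opposite of gear 1)
Queried indices 0, 1, 2, 3, 4 -> negative, positive, positive, negative, positive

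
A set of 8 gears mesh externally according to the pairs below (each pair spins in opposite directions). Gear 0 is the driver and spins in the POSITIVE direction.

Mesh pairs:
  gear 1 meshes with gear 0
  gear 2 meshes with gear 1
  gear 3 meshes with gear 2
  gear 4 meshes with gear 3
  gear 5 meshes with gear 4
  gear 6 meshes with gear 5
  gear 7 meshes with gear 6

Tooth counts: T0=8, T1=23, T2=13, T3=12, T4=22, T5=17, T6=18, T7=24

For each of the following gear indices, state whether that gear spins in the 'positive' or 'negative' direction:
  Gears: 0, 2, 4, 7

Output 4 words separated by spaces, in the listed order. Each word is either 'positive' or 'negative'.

Answer: positive positive positive negative

Derivation:
Gear 0 (driver): positive (depth 0)
  gear 1: meshes with gear 0 -> depth 1 -> negative (opposite of gear 0)
  gear 2: meshes with gear 1 -> depth 2 -> positive (opposite of gear 1)
  gear 3: meshes with gear 2 -> depth 3 -> negative (opposite of gear 2)
  gear 4: meshes with gear 3 -> depth 4 -> positive (opposite of gear 3)
  gear 5: meshes with gear 4 -> depth 5 -> negative (opposite of gear 4)
  gear 6: meshes with gear 5 -> depth 6 -> positive (opposite of gear 5)
  gear 7: meshes with gear 6 -> depth 7 -> negative (opposite of gear 6)
Queried indices 0, 2, 4, 7 -> positive, positive, positive, negative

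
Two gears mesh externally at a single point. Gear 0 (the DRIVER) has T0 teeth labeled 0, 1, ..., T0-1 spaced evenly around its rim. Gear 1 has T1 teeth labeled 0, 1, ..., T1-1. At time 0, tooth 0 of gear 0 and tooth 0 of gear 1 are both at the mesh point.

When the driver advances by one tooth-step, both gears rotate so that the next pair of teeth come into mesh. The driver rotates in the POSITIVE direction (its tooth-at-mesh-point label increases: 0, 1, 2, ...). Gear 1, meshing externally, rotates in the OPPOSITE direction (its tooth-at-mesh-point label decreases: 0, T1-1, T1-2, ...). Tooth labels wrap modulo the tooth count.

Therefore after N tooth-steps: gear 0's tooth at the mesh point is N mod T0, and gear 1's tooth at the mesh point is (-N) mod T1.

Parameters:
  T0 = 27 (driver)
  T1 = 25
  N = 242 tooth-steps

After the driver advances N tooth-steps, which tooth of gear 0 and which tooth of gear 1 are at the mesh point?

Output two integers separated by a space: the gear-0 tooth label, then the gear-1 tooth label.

Answer: 26 8

Derivation:
Gear 0 (driver, T0=27): tooth at mesh = N mod T0
  242 = 8 * 27 + 26, so 242 mod 27 = 26
  gear 0 tooth = 26
Gear 1 (driven, T1=25): tooth at mesh = (-N) mod T1
  242 = 9 * 25 + 17, so 242 mod 25 = 17
  (-242) mod 25 = (-17) mod 25 = 25 - 17 = 8
Mesh after 242 steps: gear-0 tooth 26 meets gear-1 tooth 8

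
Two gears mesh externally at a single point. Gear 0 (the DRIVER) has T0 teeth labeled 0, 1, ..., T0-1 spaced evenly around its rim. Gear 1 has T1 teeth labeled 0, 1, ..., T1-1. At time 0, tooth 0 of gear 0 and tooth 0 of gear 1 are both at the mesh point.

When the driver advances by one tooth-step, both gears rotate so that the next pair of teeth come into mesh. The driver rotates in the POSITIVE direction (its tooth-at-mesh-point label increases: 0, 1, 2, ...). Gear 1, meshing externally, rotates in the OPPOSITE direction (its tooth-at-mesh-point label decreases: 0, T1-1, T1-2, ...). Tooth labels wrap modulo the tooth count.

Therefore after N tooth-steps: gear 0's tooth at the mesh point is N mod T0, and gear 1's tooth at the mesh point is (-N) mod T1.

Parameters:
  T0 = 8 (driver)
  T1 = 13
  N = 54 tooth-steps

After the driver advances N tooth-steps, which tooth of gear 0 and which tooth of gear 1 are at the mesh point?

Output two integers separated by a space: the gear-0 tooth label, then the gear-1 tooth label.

Gear 0 (driver, T0=8): tooth at mesh = N mod T0
  54 = 6 * 8 + 6, so 54 mod 8 = 6
  gear 0 tooth = 6
Gear 1 (driven, T1=13): tooth at mesh = (-N) mod T1
  54 = 4 * 13 + 2, so 54 mod 13 = 2
  (-54) mod 13 = (-2) mod 13 = 13 - 2 = 11
Mesh after 54 steps: gear-0 tooth 6 meets gear-1 tooth 11

Answer: 6 11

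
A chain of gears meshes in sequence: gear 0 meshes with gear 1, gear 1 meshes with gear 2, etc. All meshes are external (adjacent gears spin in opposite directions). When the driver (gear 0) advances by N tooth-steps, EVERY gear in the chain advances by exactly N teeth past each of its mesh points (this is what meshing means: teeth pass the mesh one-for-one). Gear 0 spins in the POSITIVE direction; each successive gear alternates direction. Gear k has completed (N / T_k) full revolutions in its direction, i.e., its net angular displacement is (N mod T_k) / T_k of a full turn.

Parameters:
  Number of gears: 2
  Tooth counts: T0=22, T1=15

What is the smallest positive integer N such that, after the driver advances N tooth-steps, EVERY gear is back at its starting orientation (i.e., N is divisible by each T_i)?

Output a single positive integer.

Gear k returns to start when N is a multiple of T_k.
All gears at start simultaneously when N is a common multiple of [22, 15]; the smallest such N is lcm(22, 15).
Start: lcm = T0 = 22
Fold in T1=15: gcd(22, 15) = 1; lcm(22, 15) = 22 * 15 / 1 = 330 / 1 = 330
Full cycle length = 330

Answer: 330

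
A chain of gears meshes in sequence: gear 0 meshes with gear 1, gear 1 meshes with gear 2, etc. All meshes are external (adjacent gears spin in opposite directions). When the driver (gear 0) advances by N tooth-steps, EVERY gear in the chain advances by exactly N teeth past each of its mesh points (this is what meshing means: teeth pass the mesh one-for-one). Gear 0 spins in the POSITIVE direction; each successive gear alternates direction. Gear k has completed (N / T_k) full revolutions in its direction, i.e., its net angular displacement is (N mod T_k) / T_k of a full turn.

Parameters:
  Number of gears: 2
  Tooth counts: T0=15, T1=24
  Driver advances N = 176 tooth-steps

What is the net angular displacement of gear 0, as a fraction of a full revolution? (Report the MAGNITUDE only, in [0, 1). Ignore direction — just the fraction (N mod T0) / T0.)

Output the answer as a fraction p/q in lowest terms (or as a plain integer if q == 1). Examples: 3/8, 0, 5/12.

Chain of 2 gears, tooth counts: [15, 24]
  gear 0: T0=15, direction=positive, advance = 176 mod 15 = 11 teeth = 11/15 turn
  gear 1: T1=24, direction=negative, advance = 176 mod 24 = 8 teeth = 8/24 turn
Gear 0: 176 mod 15 = 11
Fraction = 11 / 15 = 11/15 (gcd(11,15)=1) = 11/15

Answer: 11/15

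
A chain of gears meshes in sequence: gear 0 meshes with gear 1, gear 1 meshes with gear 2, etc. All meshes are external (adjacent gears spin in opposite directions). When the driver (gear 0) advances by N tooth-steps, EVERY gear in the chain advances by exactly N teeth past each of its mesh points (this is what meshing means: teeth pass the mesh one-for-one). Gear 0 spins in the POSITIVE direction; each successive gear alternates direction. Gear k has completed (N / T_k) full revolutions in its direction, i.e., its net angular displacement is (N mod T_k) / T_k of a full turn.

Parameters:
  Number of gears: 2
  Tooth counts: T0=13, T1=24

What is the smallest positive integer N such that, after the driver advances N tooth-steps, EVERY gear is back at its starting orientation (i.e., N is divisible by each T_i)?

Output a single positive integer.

Gear k returns to start when N is a multiple of T_k.
All gears at start simultaneously when N is a common multiple of [13, 24]; the smallest such N is lcm(13, 24).
Start: lcm = T0 = 13
Fold in T1=24: gcd(13, 24) = 1; lcm(13, 24) = 13 * 24 / 1 = 312 / 1 = 312
Full cycle length = 312

Answer: 312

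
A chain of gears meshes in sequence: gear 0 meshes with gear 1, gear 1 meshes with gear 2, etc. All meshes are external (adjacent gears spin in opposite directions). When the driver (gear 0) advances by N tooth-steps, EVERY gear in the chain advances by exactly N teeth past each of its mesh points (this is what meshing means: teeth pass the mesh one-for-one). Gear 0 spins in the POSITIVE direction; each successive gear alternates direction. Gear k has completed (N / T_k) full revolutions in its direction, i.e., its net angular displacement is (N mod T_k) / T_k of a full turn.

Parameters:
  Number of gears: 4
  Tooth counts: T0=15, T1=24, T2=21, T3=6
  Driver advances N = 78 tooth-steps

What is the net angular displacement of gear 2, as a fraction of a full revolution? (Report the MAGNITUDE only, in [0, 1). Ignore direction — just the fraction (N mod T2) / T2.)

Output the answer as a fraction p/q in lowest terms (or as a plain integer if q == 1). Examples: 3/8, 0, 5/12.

Answer: 5/7

Derivation:
Chain of 4 gears, tooth counts: [15, 24, 21, 6]
  gear 0: T0=15, direction=positive, advance = 78 mod 15 = 3 teeth = 3/15 turn
  gear 1: T1=24, direction=negative, advance = 78 mod 24 = 6 teeth = 6/24 turn
  gear 2: T2=21, direction=positive, advance = 78 mod 21 = 15 teeth = 15/21 turn
  gear 3: T3=6, direction=negative, advance = 78 mod 6 = 0 teeth = 0/6 turn
Gear 2: 78 mod 21 = 15
Fraction = 15 / 21 = 5/7 (gcd(15,21)=3) = 5/7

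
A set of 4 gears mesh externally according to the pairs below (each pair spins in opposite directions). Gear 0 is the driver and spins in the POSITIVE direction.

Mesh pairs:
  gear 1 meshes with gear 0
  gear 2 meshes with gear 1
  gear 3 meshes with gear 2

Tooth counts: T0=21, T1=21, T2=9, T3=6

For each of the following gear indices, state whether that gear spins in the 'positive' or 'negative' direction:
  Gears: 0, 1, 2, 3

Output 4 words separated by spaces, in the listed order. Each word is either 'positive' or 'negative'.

Answer: positive negative positive negative

Derivation:
Gear 0 (driver): positive (depth 0)
  gear 1: meshes with gear 0 -> depth 1 -> negative (opposite of gear 0)
  gear 2: meshes with gear 1 -> depth 2 -> positive (opposite of gear 1)
  gear 3: meshes with gear 2 -> depth 3 -> negative (opposite of gear 2)
Queried indices 0, 1, 2, 3 -> positive, negative, positive, negative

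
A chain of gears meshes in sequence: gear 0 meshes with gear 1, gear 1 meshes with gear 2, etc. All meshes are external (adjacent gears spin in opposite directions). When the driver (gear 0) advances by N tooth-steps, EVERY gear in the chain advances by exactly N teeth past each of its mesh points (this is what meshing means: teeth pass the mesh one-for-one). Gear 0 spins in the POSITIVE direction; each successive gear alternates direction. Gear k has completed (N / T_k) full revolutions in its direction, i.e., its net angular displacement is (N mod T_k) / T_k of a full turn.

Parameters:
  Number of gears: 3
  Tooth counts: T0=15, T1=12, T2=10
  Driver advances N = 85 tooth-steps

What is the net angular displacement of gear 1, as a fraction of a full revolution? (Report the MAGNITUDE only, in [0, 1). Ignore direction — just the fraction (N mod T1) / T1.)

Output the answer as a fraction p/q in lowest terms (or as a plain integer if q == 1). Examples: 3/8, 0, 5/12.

Chain of 3 gears, tooth counts: [15, 12, 10]
  gear 0: T0=15, direction=positive, advance = 85 mod 15 = 10 teeth = 10/15 turn
  gear 1: T1=12, direction=negative, advance = 85 mod 12 = 1 teeth = 1/12 turn
  gear 2: T2=10, direction=positive, advance = 85 mod 10 = 5 teeth = 5/10 turn
Gear 1: 85 mod 12 = 1
Fraction = 1 / 12 = 1/12 (gcd(1,12)=1) = 1/12

Answer: 1/12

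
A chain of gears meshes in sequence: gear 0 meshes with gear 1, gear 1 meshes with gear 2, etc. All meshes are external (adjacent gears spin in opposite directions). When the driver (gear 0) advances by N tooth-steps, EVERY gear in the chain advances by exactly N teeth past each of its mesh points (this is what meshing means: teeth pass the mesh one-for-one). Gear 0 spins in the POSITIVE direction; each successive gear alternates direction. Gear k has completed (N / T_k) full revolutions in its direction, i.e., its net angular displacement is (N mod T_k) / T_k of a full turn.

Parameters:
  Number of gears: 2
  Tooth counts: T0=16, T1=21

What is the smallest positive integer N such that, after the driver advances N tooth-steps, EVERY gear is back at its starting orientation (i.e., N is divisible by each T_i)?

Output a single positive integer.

Gear k returns to start when N is a multiple of T_k.
All gears at start simultaneously when N is a common multiple of [16, 21]; the smallest such N is lcm(16, 21).
Start: lcm = T0 = 16
Fold in T1=21: gcd(16, 21) = 1; lcm(16, 21) = 16 * 21 / 1 = 336 / 1 = 336
Full cycle length = 336

Answer: 336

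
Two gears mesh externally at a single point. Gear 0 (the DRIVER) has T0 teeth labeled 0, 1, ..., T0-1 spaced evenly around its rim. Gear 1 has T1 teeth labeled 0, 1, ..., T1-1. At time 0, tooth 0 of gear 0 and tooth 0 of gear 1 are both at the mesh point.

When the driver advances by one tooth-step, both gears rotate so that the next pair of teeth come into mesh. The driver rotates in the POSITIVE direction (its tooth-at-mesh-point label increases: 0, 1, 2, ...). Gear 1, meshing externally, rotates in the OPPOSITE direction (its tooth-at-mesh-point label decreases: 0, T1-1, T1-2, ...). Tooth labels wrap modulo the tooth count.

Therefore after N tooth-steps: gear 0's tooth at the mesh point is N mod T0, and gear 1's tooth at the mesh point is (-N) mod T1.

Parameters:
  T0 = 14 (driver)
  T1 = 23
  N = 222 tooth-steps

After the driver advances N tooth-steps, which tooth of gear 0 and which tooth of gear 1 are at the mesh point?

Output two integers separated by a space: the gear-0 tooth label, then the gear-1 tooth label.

Answer: 12 8

Derivation:
Gear 0 (driver, T0=14): tooth at mesh = N mod T0
  222 = 15 * 14 + 12, so 222 mod 14 = 12
  gear 0 tooth = 12
Gear 1 (driven, T1=23): tooth at mesh = (-N) mod T1
  222 = 9 * 23 + 15, so 222 mod 23 = 15
  (-222) mod 23 = (-15) mod 23 = 23 - 15 = 8
Mesh after 222 steps: gear-0 tooth 12 meets gear-1 tooth 8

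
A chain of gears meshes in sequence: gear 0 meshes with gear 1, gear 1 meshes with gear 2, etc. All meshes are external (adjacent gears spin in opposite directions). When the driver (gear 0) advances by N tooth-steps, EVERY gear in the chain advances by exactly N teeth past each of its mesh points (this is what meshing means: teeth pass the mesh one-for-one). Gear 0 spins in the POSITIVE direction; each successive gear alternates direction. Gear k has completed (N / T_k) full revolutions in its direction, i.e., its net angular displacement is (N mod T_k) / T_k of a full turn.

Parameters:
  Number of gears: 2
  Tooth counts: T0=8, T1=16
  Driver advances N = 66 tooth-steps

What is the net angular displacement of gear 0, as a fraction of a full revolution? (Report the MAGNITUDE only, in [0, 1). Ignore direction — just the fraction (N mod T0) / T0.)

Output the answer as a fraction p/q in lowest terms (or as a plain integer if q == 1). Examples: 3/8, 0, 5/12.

Answer: 1/4

Derivation:
Chain of 2 gears, tooth counts: [8, 16]
  gear 0: T0=8, direction=positive, advance = 66 mod 8 = 2 teeth = 2/8 turn
  gear 1: T1=16, direction=negative, advance = 66 mod 16 = 2 teeth = 2/16 turn
Gear 0: 66 mod 8 = 2
Fraction = 2 / 8 = 1/4 (gcd(2,8)=2) = 1/4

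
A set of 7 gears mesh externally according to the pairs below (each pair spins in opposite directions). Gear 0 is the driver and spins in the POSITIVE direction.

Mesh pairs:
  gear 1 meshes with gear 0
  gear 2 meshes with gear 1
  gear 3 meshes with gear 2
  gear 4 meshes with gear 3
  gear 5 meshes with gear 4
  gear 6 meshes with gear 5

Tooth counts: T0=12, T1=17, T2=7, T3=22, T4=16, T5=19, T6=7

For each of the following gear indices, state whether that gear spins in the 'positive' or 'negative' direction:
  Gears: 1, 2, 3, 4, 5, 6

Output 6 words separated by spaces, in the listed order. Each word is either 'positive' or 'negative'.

Answer: negative positive negative positive negative positive

Derivation:
Gear 0 (driver): positive (depth 0)
  gear 1: meshes with gear 0 -> depth 1 -> negative (opposite of gear 0)
  gear 2: meshes with gear 1 -> depth 2 -> positive (opposite of gear 1)
  gear 3: meshes with gear 2 -> depth 3 -> negative (opposite of gear 2)
  gear 4: meshes with gear 3 -> depth 4 -> positive (opposite of gear 3)
  gear 5: meshes with gear 4 -> depth 5 -> negative (opposite of gear 4)
  gear 6: meshes with gear 5 -> depth 6 -> positive (opposite of gear 5)
Queried indices 1, 2, 3, 4, 5, 6 -> negative, positive, negative, positive, negative, positive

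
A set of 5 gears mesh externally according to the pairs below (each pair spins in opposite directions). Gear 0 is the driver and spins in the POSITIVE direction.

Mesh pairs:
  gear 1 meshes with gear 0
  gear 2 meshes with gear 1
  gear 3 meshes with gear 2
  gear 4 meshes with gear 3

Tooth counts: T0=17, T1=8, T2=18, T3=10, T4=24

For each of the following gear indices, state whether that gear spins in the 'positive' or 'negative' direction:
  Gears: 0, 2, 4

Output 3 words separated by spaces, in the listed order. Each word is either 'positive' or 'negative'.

Answer: positive positive positive

Derivation:
Gear 0 (driver): positive (depth 0)
  gear 1: meshes with gear 0 -> depth 1 -> negative (opposite of gear 0)
  gear 2: meshes with gear 1 -> depth 2 -> positive (opposite of gear 1)
  gear 3: meshes with gear 2 -> depth 3 -> negative (opposite of gear 2)
  gear 4: meshes with gear 3 -> depth 4 -> positive (opposite of gear 3)
Queried indices 0, 2, 4 -> positive, positive, positive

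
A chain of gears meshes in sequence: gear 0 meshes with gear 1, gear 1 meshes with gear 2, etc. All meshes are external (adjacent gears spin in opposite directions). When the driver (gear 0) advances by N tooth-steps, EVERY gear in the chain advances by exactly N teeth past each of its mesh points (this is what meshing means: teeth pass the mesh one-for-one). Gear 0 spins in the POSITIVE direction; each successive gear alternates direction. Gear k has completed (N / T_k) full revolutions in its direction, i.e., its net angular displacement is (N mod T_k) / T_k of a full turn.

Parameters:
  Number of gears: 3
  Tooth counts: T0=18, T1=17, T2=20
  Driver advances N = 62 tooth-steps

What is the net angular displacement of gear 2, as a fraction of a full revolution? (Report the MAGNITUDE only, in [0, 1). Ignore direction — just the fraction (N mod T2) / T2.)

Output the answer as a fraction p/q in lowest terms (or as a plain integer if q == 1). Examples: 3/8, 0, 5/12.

Answer: 1/10

Derivation:
Chain of 3 gears, tooth counts: [18, 17, 20]
  gear 0: T0=18, direction=positive, advance = 62 mod 18 = 8 teeth = 8/18 turn
  gear 1: T1=17, direction=negative, advance = 62 mod 17 = 11 teeth = 11/17 turn
  gear 2: T2=20, direction=positive, advance = 62 mod 20 = 2 teeth = 2/20 turn
Gear 2: 62 mod 20 = 2
Fraction = 2 / 20 = 1/10 (gcd(2,20)=2) = 1/10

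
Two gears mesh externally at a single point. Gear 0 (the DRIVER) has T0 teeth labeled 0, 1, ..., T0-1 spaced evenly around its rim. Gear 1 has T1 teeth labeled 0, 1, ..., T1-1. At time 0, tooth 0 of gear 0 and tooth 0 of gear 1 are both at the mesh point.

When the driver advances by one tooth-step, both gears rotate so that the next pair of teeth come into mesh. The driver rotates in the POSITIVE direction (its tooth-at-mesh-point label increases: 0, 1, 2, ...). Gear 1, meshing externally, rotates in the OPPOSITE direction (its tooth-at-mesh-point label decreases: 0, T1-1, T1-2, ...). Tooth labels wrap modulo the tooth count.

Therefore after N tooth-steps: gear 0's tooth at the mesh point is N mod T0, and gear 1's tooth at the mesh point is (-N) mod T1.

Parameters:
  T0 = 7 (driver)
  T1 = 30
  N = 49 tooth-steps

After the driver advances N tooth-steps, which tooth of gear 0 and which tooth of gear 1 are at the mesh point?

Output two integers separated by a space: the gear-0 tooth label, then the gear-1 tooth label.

Gear 0 (driver, T0=7): tooth at mesh = N mod T0
  49 = 7 * 7 + 0, so 49 mod 7 = 0
  gear 0 tooth = 0
Gear 1 (driven, T1=30): tooth at mesh = (-N) mod T1
  49 = 1 * 30 + 19, so 49 mod 30 = 19
  (-49) mod 30 = (-19) mod 30 = 30 - 19 = 11
Mesh after 49 steps: gear-0 tooth 0 meets gear-1 tooth 11

Answer: 0 11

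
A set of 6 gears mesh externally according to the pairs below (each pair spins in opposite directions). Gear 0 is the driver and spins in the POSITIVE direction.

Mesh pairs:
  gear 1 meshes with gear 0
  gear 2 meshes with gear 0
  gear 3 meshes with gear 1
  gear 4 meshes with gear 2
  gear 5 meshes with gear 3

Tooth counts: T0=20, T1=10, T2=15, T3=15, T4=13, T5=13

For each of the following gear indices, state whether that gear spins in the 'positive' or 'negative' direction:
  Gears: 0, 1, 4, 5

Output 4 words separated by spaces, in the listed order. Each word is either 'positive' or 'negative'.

Answer: positive negative positive negative

Derivation:
Gear 0 (driver): positive (depth 0)
  gear 1: meshes with gear 0 -> depth 1 -> negative (opposite of gear 0)
  gear 2: meshes with gear 0 -> depth 1 -> negative (opposite of gear 0)
  gear 3: meshes with gear 1 -> depth 2 -> positive (opposite of gear 1)
  gear 4: meshes with gear 2 -> depth 2 -> positive (opposite of gear 2)
  gear 5: meshes with gear 3 -> depth 3 -> negative (opposite of gear 3)
Queried indices 0, 1, 4, 5 -> positive, negative, positive, negative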